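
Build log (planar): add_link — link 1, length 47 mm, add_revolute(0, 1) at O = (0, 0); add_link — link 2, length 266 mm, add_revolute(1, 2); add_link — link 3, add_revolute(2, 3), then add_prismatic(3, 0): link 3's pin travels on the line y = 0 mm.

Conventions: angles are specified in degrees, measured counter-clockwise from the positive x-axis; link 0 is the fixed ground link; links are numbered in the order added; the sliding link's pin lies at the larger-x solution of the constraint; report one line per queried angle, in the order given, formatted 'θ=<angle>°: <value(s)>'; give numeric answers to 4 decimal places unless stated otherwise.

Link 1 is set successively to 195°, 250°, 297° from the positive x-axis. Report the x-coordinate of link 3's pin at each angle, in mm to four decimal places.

geometry: r = 47 mm, L = 266 mm, e = 0 mm
θ=195°: crank pin P = (r cos θ, r sin θ) = (-45.398514, -12.164495)
θ=195°: h = r sin θ − e = -12.164495 − 0 = -12.164495
θ=195°: x = r cos θ + √(L² − h²) = -45.398514 + 265.721706 = 220.323192
θ=250°: crank pin P = (r cos θ, r sin θ) = (-16.074947, -44.165553)
θ=250°: h = r sin θ − e = -44.165553 − 0 = -44.165553
θ=250°: x = r cos θ + √(L² − h²) = -16.074947 + 262.307842 = 246.232895
θ=297°: crank pin P = (r cos θ, r sin θ) = (21.337553, -41.877307)
θ=297°: h = r sin θ − e = -41.877307 − 0 = -41.877307
θ=297°: x = r cos θ + √(L² − h²) = 21.337553 + 262.682872 = 284.020425

θ=195°: 220.3232
θ=250°: 246.2329
θ=297°: 284.0204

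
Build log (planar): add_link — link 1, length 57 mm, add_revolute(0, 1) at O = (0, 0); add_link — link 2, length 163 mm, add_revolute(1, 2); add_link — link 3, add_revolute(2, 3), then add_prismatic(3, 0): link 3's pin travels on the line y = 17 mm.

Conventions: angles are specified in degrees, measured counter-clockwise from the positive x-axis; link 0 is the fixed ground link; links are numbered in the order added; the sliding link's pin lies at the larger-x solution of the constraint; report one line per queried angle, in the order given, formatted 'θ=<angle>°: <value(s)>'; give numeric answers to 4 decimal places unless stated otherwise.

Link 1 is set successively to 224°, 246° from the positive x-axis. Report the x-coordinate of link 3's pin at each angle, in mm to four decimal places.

geometry: r = 57 mm, L = 163 mm, e = 17 mm
θ=224°: crank pin P = (r cos θ, r sin θ) = (-41.002369, -39.595527)
θ=224°: h = r sin θ − e = -39.595527 − 17 = -56.595527
θ=224°: x = r cos θ + √(L² − h²) = -41.002369 + 152.859237 = 111.856868
θ=246°: crank pin P = (r cos θ, r sin θ) = (-23.183989, -52.072091)
θ=246°: h = r sin θ − e = -52.072091 − 17 = -69.072091
θ=246°: x = r cos θ + √(L² − h²) = -23.183989 + 147.641614 = 124.457626

θ=224°: 111.8569
θ=246°: 124.4576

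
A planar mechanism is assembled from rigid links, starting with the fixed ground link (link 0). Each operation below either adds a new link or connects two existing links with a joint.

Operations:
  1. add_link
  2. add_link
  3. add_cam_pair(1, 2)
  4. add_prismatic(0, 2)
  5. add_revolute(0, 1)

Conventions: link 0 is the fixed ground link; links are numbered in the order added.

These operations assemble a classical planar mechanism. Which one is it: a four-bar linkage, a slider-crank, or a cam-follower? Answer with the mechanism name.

links: 3 (incl. ground); joints: 1 revolute, 1 prismatic, 1 higher (cam) pair, forming one closed loop
3 links, revolute + prismatic + higher pair in one loop → cam-follower

cam-follower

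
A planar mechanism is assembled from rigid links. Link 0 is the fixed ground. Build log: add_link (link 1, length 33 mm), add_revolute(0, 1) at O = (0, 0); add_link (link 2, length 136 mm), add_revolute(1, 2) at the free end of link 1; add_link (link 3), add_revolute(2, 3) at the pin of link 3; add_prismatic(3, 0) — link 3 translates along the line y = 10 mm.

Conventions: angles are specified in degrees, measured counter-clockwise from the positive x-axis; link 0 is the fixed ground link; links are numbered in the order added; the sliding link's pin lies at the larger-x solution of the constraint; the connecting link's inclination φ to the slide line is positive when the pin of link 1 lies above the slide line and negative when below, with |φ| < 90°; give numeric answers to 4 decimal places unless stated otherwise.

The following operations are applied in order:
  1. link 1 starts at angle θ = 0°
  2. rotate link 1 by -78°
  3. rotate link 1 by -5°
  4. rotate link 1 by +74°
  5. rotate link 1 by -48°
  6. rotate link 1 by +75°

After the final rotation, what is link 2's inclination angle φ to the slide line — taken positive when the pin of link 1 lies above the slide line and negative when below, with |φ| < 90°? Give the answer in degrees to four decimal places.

geometry: r = 33 mm, L = 136 mm, e = 10 mm; θ starts at 0°
rotate link 1 by -78°: θ ← 0° -78° = -78°
rotate link 1 by -5°: θ ← -78° -5° = -83°
rotate link 1 by +74°: θ ← -83° +74° = -9°
rotate link 1 by -48°: θ ← -9° -48° = -57°
rotate link 1 by +75°: θ ← -57° +75° = 18°
h = r sin θ − e = 10.197561 − 10 = 0.197561
sin φ = h / L = 0.197561 / 136 = 0.00145265
φ = arcsin(0.00145265) = 0.083231°

0.0832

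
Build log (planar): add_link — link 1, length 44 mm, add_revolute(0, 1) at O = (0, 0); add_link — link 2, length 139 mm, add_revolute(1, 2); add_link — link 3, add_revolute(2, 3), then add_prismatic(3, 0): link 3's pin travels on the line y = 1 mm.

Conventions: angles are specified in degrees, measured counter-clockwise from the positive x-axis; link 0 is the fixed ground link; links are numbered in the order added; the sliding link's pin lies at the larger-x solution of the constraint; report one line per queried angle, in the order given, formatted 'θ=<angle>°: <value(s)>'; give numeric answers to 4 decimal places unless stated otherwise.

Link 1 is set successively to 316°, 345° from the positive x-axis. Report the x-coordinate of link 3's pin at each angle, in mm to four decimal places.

geometry: r = 44 mm, L = 139 mm, e = 1 mm
θ=316°: crank pin P = (r cos θ, r sin θ) = (31.650951, -30.564968)
θ=316°: h = r sin θ − e = -30.564968 − 1 = -31.564968
θ=316°: x = r cos θ + √(L² − h²) = 31.650951 + 135.368581 = 167.019532
θ=345°: crank pin P = (r cos θ, r sin θ) = (42.500736, -11.388038)
θ=345°: h = r sin θ − e = -11.388038 − 1 = -12.388038
θ=345°: x = r cos θ + √(L² − h²) = 42.500736 + 138.446873 = 180.947609

θ=316°: 167.0195
θ=345°: 180.9476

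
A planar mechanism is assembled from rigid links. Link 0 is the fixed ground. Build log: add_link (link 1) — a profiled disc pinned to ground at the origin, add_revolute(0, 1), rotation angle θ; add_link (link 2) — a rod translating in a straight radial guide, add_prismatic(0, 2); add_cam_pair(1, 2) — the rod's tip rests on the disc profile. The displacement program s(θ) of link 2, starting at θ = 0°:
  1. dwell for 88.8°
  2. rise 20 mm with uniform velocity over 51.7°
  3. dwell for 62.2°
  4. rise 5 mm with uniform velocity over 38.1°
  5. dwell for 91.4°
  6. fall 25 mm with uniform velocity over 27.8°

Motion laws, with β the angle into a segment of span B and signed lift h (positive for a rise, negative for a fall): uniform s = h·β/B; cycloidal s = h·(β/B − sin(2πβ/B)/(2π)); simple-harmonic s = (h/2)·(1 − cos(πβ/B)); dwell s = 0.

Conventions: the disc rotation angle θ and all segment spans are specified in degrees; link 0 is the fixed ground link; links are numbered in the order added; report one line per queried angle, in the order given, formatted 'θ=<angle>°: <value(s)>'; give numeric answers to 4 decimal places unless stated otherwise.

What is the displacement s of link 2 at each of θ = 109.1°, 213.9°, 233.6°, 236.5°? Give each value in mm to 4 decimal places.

seg 1 [0°–88.8°] dwell: s stays 0.0000
seg 2 [88.8°–140.5°] uniform, h=20: θ=109.1° here. β=20.3, B=51.7. 20·20.3/51.7 = 7.8530 → s = 7.8530
seg 2 [88.8°–140.5°] uniform, h=20: full span → s += 20 → s = 20.0000
seg 3 [140.5°–202.7°] dwell: s stays 20.0000
seg 4 [202.7°–240.8°] uniform, h=5: θ=213.9° here. β=11.2, B=38.1. 5·11.2/38.1 = 1.4698 → s = 21.4698
seg 4 [202.7°–240.8°] uniform, h=5: θ=233.6° here. β=30.9, B=38.1. 5·30.9/38.1 = 4.0551 → s = 24.0551
seg 4 [202.7°–240.8°] uniform, h=5: θ=236.5° here. β=33.8, B=38.1. 5·33.8/38.1 = 4.4357 → s = 24.4357

θ=109.1°: 7.8530
θ=213.9°: 21.4698
θ=233.6°: 24.0551
θ=236.5°: 24.4357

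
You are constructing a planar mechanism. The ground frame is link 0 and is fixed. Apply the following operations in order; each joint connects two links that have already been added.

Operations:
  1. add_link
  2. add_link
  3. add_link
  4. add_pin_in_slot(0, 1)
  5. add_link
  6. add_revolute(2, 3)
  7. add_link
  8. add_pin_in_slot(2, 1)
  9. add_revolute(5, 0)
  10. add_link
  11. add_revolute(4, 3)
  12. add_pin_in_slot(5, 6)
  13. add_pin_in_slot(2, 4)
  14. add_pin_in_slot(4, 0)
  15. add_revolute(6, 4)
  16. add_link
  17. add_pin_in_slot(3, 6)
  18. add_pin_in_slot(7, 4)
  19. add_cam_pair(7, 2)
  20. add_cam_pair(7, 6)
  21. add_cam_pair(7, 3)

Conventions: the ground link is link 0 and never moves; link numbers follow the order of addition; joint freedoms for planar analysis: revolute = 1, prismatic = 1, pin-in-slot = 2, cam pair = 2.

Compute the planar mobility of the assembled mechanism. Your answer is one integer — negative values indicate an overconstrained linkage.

link 0 = ground. State L|J1|J2 = 1|0|0
+link1  2|0|0
+link2  3|0|0
+link3  4|0|0
PS(0,1) f=2→J2  4|0|1
+link4  5|0|1
R(2,3) f=1→J1  5|1|1
+link5  6|1|1
PS(2,1) f=2→J2  6|1|2
R(5,0) f=1→J1  6|2|2
+link6  7|2|2
R(4,3) f=1→J1  7|3|2
PS(5,6) f=2→J2  7|3|3
PS(2,4) f=2→J2  7|3|4
PS(4,0) f=2→J2  7|3|5
R(6,4) f=1→J1  7|4|5
+link7  8|4|5
PS(3,6) f=2→J2  8|4|6
PS(7,4) f=2→J2  8|4|7
C(7,2) f=2→J2  8|4|8
C(7,6) f=2→J2  8|4|9
C(7,3) f=2→J2  8|4|10
M = 3(8−1)−2·4−10 = 21−8−10 = 3

M = 3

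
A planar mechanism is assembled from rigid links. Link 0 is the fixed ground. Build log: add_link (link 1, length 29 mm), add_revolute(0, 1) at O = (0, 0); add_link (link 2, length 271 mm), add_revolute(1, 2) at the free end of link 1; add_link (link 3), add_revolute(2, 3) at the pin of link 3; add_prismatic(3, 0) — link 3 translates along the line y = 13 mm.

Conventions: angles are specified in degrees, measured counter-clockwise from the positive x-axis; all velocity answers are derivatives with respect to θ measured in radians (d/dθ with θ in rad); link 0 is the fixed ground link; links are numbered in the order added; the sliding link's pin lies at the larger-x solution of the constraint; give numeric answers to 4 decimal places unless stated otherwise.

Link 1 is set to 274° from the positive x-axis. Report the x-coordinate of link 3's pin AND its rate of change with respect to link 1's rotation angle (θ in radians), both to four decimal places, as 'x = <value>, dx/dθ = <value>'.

geometry: r = 29 mm, L = 271 mm, e = 13 mm
crank pin P = (r cos θ, r sin θ) = (2.022938, -28.929357)
h = r sin θ − e = -28.929357 − 13 = -41.929357
x = r cos θ + √(L² − h²) = 2.022938 + 267.736678 = 269.759616
dx/dθ = −r sin θ − h·r cos θ/√(L² − h²) (θ in radians; h = -41.929357) = 29.246163

x = 269.7596, dx/dθ = 29.2462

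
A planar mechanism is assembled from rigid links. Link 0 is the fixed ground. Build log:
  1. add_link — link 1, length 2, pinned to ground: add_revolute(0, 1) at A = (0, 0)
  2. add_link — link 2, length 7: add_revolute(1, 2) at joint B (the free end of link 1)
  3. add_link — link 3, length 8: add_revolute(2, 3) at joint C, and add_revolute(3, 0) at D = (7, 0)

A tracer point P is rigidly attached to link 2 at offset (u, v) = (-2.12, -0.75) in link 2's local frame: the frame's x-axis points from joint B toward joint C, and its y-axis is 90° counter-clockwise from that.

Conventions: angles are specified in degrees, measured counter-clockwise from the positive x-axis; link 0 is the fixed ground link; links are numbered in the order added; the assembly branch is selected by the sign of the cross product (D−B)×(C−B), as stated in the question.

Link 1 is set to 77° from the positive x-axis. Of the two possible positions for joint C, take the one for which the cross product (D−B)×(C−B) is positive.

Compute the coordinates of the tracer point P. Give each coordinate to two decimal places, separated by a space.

A=(0,0), D=(7.00,0)
B = A + 2.00·(cos77°, sin77°) = (0.4499, 1.9487)
|BD| = 6.8338
circle(B,7.00) ∩ circle(D,8.00): a=2.3194, h=6.6046
  candidates: C₊=(4.5564,7.6177) cross=45.134; C₋=(0.7897,-5.0430) cross=-45.134
  branch + wants cross > 0 → take C=(4.5564,7.6177) (cross=45.134)
ex = (C−B)/|BC| = (0.5866,0.8098); ey = (-0.8098,0.5866)
P = B + -2.12·ex + -0.75·ey = (-0.1864,-0.2081)

-0.19 -0.21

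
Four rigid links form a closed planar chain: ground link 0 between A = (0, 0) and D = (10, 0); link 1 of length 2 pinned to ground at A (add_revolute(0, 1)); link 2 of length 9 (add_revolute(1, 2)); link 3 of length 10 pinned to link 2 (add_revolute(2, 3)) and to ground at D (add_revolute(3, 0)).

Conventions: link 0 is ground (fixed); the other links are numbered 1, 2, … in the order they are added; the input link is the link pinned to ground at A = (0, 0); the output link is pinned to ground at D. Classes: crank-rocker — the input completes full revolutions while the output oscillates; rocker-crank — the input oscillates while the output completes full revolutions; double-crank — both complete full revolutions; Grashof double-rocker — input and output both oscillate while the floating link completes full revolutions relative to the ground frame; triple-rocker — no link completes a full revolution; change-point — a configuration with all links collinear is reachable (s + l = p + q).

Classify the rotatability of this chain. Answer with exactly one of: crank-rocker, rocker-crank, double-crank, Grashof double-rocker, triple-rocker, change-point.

lengths: ground=10, input=2, coupler=9, output=10
sorted: s=2 (shortest), l=10 (longest), p+q=19
s + l = 12 vs p + q = 19
s + l < p + q (Grashof) with shortest = input link → crank-rocker

crank-rocker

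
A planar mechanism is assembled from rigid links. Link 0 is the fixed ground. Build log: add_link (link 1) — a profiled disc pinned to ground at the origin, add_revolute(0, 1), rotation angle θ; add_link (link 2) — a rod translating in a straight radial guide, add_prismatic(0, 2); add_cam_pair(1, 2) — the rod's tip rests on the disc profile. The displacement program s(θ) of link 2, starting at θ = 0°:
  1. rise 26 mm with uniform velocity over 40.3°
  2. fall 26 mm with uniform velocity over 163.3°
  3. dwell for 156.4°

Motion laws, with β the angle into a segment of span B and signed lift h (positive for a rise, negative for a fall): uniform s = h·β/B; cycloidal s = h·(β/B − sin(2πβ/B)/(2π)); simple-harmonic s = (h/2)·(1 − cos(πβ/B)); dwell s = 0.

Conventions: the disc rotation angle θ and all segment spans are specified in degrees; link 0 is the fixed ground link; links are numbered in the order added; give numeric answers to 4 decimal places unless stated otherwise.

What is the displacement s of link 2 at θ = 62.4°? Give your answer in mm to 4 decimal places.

seg 1 [0°–40.3°] uniform, h=26: full span → s += 26 → s = 26.0000
seg 2 [40.3°–203.6°] uniform, h=-26: θ=62.4° here. β=22.1, B=163.3. -26·22.1/163.3 = -3.5187 → s = 22.4813

22.4813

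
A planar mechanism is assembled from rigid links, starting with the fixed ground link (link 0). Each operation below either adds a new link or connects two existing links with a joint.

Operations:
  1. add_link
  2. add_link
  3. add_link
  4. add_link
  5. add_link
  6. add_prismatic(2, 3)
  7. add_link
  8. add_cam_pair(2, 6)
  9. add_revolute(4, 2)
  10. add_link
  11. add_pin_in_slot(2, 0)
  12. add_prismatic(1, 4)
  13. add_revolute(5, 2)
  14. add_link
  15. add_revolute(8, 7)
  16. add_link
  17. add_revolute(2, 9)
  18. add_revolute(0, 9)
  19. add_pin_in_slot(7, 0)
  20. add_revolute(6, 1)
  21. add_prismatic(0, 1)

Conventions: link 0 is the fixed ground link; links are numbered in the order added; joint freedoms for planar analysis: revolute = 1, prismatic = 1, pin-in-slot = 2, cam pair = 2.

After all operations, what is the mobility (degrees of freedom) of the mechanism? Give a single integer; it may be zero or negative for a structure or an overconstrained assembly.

link 0 = ground. State L|J1|J2 = 1|0|0
+link1  2|0|0
+link2  3|0|0
+link3  4|0|0
+link4  5|0|0
+link5  6|0|0
P(2,3) f=1→J1  6|1|0
+link6  7|1|0
C(2,6) f=2→J2  7|1|1
R(4,2) f=1→J1  7|2|1
+link7  8|2|1
PS(2,0) f=2→J2  8|2|2
P(1,4) f=1→J1  8|3|2
R(5,2) f=1→J1  8|4|2
+link8  9|4|2
R(8,7) f=1→J1  9|5|2
+link9  10|5|2
R(2,9) f=1→J1  10|6|2
R(0,9) f=1→J1  10|7|2
PS(7,0) f=2→J2  10|7|3
R(6,1) f=1→J1  10|8|3
P(0,1) f=1→J1  10|9|3
M = 3(10−1)−2·9−3 = 27−18−3 = 6

M = 6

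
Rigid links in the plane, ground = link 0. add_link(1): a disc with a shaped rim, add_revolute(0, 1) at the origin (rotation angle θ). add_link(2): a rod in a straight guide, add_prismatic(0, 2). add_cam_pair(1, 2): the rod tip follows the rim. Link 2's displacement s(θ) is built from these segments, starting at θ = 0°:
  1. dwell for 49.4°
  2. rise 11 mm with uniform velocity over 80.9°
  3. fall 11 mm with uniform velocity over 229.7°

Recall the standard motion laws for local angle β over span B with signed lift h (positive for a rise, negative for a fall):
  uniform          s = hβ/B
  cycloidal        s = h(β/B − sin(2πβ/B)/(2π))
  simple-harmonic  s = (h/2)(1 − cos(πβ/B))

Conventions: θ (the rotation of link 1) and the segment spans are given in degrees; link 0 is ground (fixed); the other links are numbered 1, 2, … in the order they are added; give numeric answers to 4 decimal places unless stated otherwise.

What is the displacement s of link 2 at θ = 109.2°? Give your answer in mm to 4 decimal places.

segment 1 (0° to 49.4°, dwell): s unchanged at 0.0000
θ = 109.2° falls in segment 2 (49.4° to 130.3°, uniform, h = 11): β = 109.2 − 49.4 = 59.8°, B = 80.9°; Δs = 11·59.8/80.9 = 8.1310; s = 0.0000 + 8.1310 = 8.1310

8.1310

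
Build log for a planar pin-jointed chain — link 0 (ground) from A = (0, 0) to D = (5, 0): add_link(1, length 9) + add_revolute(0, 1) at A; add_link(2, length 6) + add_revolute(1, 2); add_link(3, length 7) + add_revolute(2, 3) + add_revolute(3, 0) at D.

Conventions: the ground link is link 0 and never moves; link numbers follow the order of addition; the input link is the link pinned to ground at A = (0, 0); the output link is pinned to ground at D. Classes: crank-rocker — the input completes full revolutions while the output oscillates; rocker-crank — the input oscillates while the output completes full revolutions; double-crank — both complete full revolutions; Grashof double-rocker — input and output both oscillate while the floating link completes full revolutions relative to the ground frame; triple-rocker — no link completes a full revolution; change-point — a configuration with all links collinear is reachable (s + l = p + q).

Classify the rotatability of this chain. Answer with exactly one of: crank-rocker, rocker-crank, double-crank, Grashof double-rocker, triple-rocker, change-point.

lengths: ground=5, input=9, coupler=6, output=7
sorted: s=5 (shortest), l=9 (longest), p+q=13
s + l = 14 vs p + q = 13
s + l > p + q → non-Grashof → no link fully rotates → triple-rocker

triple-rocker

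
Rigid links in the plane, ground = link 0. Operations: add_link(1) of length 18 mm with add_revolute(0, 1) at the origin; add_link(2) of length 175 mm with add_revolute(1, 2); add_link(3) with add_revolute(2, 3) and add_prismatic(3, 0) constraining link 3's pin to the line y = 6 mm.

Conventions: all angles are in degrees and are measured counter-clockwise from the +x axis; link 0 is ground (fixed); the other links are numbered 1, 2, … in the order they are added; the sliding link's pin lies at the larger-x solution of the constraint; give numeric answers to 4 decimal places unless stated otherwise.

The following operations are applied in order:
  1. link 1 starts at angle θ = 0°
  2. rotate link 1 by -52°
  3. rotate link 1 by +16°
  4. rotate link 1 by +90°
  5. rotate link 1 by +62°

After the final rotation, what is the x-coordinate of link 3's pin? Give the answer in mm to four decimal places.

geometry: r = 18 mm, L = 175 mm, e = 6 mm; θ starts at 0°
rotate link 1 by -52°: θ ← 0° -52° = -52°
rotate link 1 by +16°: θ ← -52° +16° = -36°
rotate link 1 by +90°: θ ← -36° +90° = 54°
rotate link 1 by +62°: θ ← 54° +62° = 116°
crank pin P = (r cos θ, r sin θ) = (-7.890681, 16.178293)
h = r sin θ − e = 16.178293 − 6 = 10.178293
x = r cos θ + √(L² − h²) = -7.890681 + 174.703756 = 166.813075

166.8131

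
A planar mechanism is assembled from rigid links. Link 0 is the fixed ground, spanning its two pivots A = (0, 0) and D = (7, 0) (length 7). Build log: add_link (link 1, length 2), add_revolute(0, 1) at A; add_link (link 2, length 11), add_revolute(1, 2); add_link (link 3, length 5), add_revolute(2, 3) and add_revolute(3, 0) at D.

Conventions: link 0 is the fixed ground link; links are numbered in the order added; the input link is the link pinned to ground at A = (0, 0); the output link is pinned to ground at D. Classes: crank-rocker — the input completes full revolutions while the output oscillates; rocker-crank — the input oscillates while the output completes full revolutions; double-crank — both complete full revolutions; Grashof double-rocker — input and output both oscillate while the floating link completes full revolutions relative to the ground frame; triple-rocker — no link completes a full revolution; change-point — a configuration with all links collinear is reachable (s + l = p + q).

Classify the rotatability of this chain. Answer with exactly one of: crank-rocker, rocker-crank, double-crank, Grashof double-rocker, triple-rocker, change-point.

lengths: ground=7, input=2, coupler=11, output=5
sorted: s=2 (shortest), l=11 (longest), p+q=12
s + l = 13 vs p + q = 12
s + l > p + q → non-Grashof → no link fully rotates → triple-rocker

triple-rocker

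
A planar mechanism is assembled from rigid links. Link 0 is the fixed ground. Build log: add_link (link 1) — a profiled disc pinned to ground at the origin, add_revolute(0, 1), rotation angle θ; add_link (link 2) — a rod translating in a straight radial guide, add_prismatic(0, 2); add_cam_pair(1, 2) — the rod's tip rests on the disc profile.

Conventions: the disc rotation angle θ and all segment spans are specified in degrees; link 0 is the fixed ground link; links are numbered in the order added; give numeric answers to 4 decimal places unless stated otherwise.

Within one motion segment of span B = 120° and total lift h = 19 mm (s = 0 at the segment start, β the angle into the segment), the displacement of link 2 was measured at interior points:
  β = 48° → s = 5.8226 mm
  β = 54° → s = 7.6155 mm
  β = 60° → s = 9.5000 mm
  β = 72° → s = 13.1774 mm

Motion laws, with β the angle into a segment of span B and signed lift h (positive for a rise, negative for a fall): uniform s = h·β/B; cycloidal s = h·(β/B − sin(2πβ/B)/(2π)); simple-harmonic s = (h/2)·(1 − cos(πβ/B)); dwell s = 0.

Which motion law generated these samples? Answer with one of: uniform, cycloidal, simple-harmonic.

candidates at β/B = r: uniform s = h·r (linear in β); cycloidal s = h·(r − sin(2πr)/(2π)); simple-harmonic s = (h/2)(1 − cos(πr))
β=48°: printed 5.8226 | uniform 7.6000, cycloidal 5.8226, simple-harmonic 6.5643
β=54°: printed 7.6155 | uniform 8.5500, cycloidal 7.6155, simple-harmonic 8.0139
β=60°: printed 9.5000 | uniform 9.5000, cycloidal 9.5000, simple-harmonic 9.5000
β=72°: printed 13.1774 | uniform 11.4000, cycloidal 13.1774, simple-harmonic 12.4357
only one law matches every sample → cycloidal

cycloidal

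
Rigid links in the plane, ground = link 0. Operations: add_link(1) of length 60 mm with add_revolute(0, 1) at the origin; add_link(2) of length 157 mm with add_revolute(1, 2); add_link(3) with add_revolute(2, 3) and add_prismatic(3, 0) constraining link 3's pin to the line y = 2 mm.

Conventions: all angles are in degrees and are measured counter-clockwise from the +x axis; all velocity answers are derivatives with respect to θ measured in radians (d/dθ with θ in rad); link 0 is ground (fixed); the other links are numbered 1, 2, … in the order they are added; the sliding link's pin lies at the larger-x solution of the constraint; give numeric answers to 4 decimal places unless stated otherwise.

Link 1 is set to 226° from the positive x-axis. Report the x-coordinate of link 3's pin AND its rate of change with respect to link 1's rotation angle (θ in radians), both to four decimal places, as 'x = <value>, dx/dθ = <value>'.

geometry: r = 60 mm, L = 157 mm, e = 2 mm
crank pin P = (r cos θ, r sin θ) = (-41.679502, -43.160388)
h = r sin θ − e = -43.160388 − 2 = -45.160388
x = r cos θ + √(L² − h²) = -41.679502 + 150.364688 = 108.685186
dx/dθ = −r sin θ − h·r cos θ/√(L² − h²) (θ in radians; h = -45.160388) = 30.642406

x = 108.6852, dx/dθ = 30.6424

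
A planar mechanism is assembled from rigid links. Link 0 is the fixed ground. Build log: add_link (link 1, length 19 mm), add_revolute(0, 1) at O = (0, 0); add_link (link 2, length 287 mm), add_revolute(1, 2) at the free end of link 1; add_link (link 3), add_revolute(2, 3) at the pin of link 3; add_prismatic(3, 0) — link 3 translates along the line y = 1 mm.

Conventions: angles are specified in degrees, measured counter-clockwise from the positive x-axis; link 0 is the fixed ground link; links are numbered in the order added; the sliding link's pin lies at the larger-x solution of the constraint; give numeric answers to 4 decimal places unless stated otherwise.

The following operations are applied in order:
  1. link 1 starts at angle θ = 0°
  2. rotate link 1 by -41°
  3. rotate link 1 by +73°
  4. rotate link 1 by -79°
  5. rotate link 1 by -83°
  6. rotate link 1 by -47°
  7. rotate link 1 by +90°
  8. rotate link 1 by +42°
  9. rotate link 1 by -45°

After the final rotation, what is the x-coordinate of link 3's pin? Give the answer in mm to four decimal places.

geometry: r = 19 mm, L = 287 mm, e = 1 mm; θ starts at 0°
rotate link 1 by -41°: θ ← 0° -41° = -41°
rotate link 1 by +73°: θ ← -41° +73° = 32°
rotate link 1 by -79°: θ ← 32° -79° = -47°
rotate link 1 by -83°: θ ← -47° -83° = -130°
rotate link 1 by -47°: θ ← -130° -47° = -177°
rotate link 1 by +90°: θ ← -177° +90° = -87°
rotate link 1 by +42°: θ ← -87° +42° = -45°
rotate link 1 by -45°: θ ← -45° -45° = -90°
crank pin P = (r cos θ, r sin θ) = (0.000000, -19.000000)
h = r sin θ − e = -19.000000 − 1 = -20.000000
x = r cos θ + √(L² − h²) = 0.000000 + 286.302288 = 286.302288

286.3023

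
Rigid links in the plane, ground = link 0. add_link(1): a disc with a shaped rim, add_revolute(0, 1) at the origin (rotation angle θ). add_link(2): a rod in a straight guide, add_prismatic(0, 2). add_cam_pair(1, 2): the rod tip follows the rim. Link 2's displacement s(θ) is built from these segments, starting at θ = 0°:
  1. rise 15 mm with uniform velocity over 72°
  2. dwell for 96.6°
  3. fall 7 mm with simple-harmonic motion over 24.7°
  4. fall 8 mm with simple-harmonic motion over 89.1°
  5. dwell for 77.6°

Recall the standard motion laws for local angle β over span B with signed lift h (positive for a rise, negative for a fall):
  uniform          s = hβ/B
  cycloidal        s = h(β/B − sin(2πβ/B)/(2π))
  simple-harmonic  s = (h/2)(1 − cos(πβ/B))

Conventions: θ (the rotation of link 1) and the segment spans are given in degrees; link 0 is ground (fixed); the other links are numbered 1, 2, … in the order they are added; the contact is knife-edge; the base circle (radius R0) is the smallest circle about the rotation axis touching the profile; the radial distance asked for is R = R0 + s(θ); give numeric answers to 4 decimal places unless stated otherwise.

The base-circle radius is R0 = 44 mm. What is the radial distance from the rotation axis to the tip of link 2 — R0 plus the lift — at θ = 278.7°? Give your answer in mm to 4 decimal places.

segment 1 (0° to 72°, uniform, h = 15) is passed completely: s = 0.0000 + (15) = 15.0000
segment 2 (72° to 168.6°, dwell): s unchanged at 15.0000
segment 3 (168.6° to 193.3°, simple-harmonic, h = -7) is passed completely: s = 15.0000 + (-7) = 8.0000
θ = 278.7° falls in segment 4 (193.3° to 282.4°, simple-harmonic, h = -8): β = 278.7 − 193.3 = 85.4°, B = 89.1°; Δs = -8/2·(1 − cos(π·0.9585)) = -7.9660; s = 8.0000 − 7.9660 = 0.0340
R = R0 + s = 44 + 0.0340 = 44.0340

44.0340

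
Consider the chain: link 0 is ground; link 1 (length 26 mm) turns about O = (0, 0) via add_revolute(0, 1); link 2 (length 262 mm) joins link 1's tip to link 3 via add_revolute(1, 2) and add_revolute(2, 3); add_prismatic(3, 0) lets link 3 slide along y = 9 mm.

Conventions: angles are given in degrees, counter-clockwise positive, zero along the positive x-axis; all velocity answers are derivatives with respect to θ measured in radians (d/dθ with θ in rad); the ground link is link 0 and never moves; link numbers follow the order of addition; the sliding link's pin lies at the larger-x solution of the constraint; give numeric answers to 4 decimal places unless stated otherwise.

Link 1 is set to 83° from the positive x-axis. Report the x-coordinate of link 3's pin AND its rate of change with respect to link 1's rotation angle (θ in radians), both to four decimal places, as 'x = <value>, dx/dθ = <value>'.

geometry: r = 26 mm, L = 262 mm, e = 9 mm
crank pin P = (r cos θ, r sin θ) = (3.168603, 25.806200)
h = r sin θ − e = 25.806200 − 9 = 16.806200
x = r cos θ + √(L² − h²) = 3.168603 + 261.460421 = 264.629024
dx/dθ = −r sin θ − h·r cos θ/√(L² − h²) (θ in radians; h = 16.806200) = -26.009872

x = 264.6290, dx/dθ = -26.0099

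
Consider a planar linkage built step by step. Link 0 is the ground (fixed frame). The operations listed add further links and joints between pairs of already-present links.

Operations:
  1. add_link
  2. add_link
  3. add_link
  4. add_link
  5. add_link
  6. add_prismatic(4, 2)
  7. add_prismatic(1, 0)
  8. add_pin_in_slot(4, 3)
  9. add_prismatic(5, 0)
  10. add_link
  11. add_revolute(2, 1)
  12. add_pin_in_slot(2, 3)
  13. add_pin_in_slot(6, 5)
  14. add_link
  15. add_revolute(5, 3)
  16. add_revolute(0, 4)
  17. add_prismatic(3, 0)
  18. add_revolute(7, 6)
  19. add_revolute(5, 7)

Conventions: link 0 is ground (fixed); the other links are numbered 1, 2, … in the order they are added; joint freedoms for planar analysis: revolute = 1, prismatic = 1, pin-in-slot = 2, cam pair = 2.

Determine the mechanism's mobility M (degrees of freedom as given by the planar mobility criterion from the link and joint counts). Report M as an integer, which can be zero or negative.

L=1 J1=0 J2=0
add link → L=2 J1=0 J2=0
add link → L=3 J1=0 J2=0
add link → L=4 J1=0 J2=0
add link → L=5 J1=0 J2=0
add link → L=6 J1=0 J2=0
P@4,2 dof=1 J1 → L=6 J1=1 J2=0
P@1,0 dof=1 J1 → L=6 J1=2 J2=0
PS@4,3 dof=2 J2 → L=6 J1=2 J2=1
P@5,0 dof=1 J1 → L=6 J1=3 J2=1
add link → L=7 J1=3 J2=1
R@2,1 dof=1 J1 → L=7 J1=4 J2=1
PS@2,3 dof=2 J2 → L=7 J1=4 J2=2
PS@6,5 dof=2 J2 → L=7 J1=4 J2=3
add link → L=8 J1=4 J2=3
R@5,3 dof=1 J1 → L=8 J1=5 J2=3
R@0,4 dof=1 J1 → L=8 J1=6 J2=3
P@3,0 dof=1 J1 → L=8 J1=7 J2=3
R@7,6 dof=1 J1 → L=8 J1=8 J2=3
R@5,7 dof=1 J1 → L=8 J1=9 J2=3
M=3(L−1)−2J1−J2=3·7−2·9−3=0

M = 0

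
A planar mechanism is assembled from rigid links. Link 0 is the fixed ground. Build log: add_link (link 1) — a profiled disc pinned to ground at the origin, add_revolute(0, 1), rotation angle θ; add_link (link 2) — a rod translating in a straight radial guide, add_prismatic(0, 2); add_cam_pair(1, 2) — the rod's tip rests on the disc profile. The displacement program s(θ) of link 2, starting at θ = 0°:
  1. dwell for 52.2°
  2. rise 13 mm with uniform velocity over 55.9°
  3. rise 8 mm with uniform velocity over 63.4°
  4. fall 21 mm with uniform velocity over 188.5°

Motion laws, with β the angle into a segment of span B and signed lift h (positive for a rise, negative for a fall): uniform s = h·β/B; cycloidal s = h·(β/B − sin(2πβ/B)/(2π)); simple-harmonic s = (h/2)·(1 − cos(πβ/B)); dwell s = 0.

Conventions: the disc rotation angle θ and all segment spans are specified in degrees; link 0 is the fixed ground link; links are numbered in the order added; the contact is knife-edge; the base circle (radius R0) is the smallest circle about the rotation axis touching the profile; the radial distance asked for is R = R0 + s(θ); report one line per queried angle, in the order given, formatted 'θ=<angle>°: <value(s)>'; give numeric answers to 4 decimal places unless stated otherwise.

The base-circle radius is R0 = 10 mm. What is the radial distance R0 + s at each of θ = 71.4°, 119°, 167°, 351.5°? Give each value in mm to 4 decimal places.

seg 1 [0°–52.2°] dwell: s stays 0.0000
seg 2 [52.2°–108.1°] uniform, h=13: θ=71.4° here. β=19.2, B=55.9. 13·19.2/55.9 = 4.4651 → s = 4.4651
seg 2 [52.2°–108.1°] uniform, h=13: full span → s += 13 → s = 13.0000
seg 3 [108.1°–171.5°] uniform, h=8: θ=119° here. β=10.9, B=63.4. 8·10.9/63.4 = 1.3754 → s = 14.3754
seg 3 [108.1°–171.5°] uniform, h=8: θ=167° here. β=58.9, B=63.4. 8·58.9/63.4 = 7.4322 → s = 20.4322
seg 3 [108.1°–171.5°] uniform, h=8: full span → s += 8 → s = 21.0000
seg 4 [171.5°–360°] uniform, h=-21: θ=351.5° here. β=180, B=188.5. -21·180/188.5 = -20.0531 → s = 0.9469
θ=71.4°: R = R0 + s = 10 + 4.4651 = 14.4651
θ=119°: R = R0 + s = 10 + 14.3754 = 24.3754
θ=167°: R = R0 + s = 10 + 20.4322 = 30.4322
θ=351.5°: R = R0 + s = 10 + 0.9469 = 10.9469

θ=71.4°: 14.4651
θ=119°: 24.3754
θ=167°: 30.4322
θ=351.5°: 10.9469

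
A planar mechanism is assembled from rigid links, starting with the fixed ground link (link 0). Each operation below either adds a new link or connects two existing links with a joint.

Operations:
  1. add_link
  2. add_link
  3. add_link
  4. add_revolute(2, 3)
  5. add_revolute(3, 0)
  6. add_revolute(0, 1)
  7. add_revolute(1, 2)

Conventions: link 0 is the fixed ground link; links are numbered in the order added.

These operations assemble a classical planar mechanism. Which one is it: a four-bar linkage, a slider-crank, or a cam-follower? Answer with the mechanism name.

links: 4 (incl. ground); joints: 4 revolute, 0 prismatic, 0 higher (cam) pair, forming one closed loop
4 links in a single 4R loop → four-bar linkage

four-bar linkage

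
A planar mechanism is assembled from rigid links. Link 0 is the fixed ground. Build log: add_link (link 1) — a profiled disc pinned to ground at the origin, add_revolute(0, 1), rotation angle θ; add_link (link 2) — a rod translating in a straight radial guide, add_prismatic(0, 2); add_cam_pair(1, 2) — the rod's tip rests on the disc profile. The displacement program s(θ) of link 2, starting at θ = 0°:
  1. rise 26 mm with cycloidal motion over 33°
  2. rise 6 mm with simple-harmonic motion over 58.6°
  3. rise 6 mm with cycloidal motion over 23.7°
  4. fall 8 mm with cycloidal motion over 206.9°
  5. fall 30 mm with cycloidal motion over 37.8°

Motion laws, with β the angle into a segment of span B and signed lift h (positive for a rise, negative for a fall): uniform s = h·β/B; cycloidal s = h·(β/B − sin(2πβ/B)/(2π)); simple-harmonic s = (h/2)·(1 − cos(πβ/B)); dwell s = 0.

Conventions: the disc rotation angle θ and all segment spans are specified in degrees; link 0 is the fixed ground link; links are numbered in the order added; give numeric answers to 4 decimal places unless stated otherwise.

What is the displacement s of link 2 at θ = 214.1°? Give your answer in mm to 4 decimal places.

seg 1 [0°–33°] cycloidal, h=26: full span → s += 26 → s = 26.0000
seg 2 [33°–91.6°] simple-harmonic, h=6: full span → s += 6 → s = 32.0000
seg 3 [91.6°–115.3°] cycloidal, h=6: full span → s += 6 → s = 38.0000
seg 4 [115.3°–322.2°] cycloidal, h=-8: θ=214.1° here. β=98.8, B=206.9. -8·(0.4775 − sin(2π·0.4775)/(2π)) = -3.6410 → s = 34.3590

34.3590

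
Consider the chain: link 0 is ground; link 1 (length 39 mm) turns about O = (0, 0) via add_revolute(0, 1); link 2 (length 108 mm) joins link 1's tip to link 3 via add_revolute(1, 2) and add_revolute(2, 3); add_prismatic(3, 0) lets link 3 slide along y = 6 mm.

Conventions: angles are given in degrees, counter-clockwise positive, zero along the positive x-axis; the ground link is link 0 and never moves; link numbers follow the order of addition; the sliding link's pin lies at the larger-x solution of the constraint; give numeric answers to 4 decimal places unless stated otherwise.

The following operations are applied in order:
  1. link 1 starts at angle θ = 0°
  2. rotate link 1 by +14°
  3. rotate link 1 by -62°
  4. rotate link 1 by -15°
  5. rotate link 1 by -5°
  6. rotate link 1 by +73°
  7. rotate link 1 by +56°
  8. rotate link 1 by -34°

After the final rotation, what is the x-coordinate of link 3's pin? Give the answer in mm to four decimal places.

geometry: r = 39 mm, L = 108 mm, e = 6 mm; θ starts at 0°
rotate link 1 by +14°: θ ← 0° +14° = 14°
rotate link 1 by -62°: θ ← 14° -62° = -48°
rotate link 1 by -15°: θ ← -48° -15° = -63°
rotate link 1 by -5°: θ ← -63° -5° = -68°
rotate link 1 by +73°: θ ← -68° +73° = 5°
rotate link 1 by +56°: θ ← 5° +56° = 61°
rotate link 1 by -34°: θ ← 61° -34° = 27°
crank pin P = (r cos θ, r sin θ) = (34.749254, 17.705629)
h = r sin θ − e = 17.705629 − 6 = 11.705629
x = r cos θ + √(L² − h²) = 34.749254 + 107.363766 = 142.113020

142.1130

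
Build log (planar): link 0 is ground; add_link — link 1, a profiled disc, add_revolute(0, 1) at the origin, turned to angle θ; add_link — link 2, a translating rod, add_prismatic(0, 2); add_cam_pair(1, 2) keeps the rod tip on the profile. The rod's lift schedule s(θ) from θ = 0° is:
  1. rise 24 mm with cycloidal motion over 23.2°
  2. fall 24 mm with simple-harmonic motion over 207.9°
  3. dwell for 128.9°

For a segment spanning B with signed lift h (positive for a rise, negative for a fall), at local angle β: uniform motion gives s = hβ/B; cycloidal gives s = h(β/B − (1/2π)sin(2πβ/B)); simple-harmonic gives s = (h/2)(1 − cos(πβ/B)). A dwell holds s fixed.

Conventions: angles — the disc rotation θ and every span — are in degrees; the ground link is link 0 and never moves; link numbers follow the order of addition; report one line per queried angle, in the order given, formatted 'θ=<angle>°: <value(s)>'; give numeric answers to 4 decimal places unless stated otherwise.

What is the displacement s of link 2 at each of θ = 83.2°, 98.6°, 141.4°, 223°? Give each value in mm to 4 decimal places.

seg 1 [0°–23.2°] cycloidal, h=24: full span → s += 24 → s = 24.0000
seg 2 [23.2°–231.1°] simple-harmonic, h=-24: θ=83.2° here. β=60, B=207.9. -24/2·(1 − cos(π·0.2886)) = -4.6035 → s = 19.3965
seg 2 [23.2°–231.1°] simple-harmonic, h=-24: θ=98.6° here. β=75.4, B=207.9. -24/2·(1 − cos(π·0.3627)) = -6.9821 → s = 17.0179
seg 2 [23.2°–231.1°] simple-harmonic, h=-24: θ=141.4° here. β=118.2, B=207.9. -24/2·(1 − cos(π·0.5685)) = -14.5641 → s = 9.4359
seg 2 [23.2°–231.1°] simple-harmonic, h=-24: θ=223° here. β=199.8, B=207.9. -24/2·(1 − cos(π·0.9610)) = -23.9102 → s = 0.0898

θ=83.2°: 19.3965
θ=98.6°: 17.0179
θ=141.4°: 9.4359
θ=223°: 0.0898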